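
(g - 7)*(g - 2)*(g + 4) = g^3 - 5*g^2 - 22*g + 56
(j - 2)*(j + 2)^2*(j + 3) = j^4 + 5*j^3 + 2*j^2 - 20*j - 24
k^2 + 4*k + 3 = (k + 1)*(k + 3)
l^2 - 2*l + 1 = (l - 1)^2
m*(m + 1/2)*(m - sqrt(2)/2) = m^3 - sqrt(2)*m^2/2 + m^2/2 - sqrt(2)*m/4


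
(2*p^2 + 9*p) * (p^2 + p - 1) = 2*p^4 + 11*p^3 + 7*p^2 - 9*p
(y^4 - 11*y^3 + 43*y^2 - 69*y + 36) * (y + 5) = y^5 - 6*y^4 - 12*y^3 + 146*y^2 - 309*y + 180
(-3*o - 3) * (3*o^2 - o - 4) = -9*o^3 - 6*o^2 + 15*o + 12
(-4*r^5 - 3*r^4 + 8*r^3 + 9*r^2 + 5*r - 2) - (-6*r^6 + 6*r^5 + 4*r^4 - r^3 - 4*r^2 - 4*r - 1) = 6*r^6 - 10*r^5 - 7*r^4 + 9*r^3 + 13*r^2 + 9*r - 1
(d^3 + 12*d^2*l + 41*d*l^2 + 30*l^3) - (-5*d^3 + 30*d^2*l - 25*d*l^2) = 6*d^3 - 18*d^2*l + 66*d*l^2 + 30*l^3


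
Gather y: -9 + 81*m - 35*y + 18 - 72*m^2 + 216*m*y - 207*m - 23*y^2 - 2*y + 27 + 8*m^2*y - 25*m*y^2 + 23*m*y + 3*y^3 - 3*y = -72*m^2 - 126*m + 3*y^3 + y^2*(-25*m - 23) + y*(8*m^2 + 239*m - 40) + 36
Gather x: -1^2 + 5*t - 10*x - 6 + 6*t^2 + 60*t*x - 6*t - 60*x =6*t^2 - t + x*(60*t - 70) - 7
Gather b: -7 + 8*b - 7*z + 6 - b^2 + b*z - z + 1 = -b^2 + b*(z + 8) - 8*z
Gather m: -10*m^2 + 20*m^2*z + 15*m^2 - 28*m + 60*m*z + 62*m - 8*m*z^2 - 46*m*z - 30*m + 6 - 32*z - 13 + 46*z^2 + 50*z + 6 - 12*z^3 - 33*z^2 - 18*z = m^2*(20*z + 5) + m*(-8*z^2 + 14*z + 4) - 12*z^3 + 13*z^2 - 1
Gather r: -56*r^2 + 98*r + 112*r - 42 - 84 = -56*r^2 + 210*r - 126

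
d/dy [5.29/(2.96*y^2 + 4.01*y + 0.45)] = (-31.3168*y - 21.2129)/(2.96*y^2 + 4.01*y + 0.45)^2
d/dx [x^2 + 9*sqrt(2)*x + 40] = 2*x + 9*sqrt(2)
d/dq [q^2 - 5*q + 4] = 2*q - 5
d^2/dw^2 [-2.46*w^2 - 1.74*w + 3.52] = -4.92000000000000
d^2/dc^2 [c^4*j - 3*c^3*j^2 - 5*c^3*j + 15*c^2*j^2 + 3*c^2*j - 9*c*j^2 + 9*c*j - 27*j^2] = 6*j*(2*c^2 - 3*c*j - 5*c + 5*j + 1)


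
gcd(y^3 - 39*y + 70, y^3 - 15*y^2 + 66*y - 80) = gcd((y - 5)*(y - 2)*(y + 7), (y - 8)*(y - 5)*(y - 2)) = y^2 - 7*y + 10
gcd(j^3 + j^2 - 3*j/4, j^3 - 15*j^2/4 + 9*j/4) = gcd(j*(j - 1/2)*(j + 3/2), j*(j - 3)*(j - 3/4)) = j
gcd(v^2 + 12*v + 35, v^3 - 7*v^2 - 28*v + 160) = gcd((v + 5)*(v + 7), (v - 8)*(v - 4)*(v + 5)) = v + 5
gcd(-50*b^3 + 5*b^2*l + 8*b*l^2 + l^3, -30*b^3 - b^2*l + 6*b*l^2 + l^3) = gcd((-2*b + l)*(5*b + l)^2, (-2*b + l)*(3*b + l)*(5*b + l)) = 10*b^2 - 3*b*l - l^2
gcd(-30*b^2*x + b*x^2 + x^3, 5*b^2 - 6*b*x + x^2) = -5*b + x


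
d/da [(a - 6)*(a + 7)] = 2*a + 1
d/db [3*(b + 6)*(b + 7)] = 6*b + 39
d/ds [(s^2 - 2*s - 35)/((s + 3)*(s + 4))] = (9*s^2 + 94*s + 221)/(s^4 + 14*s^3 + 73*s^2 + 168*s + 144)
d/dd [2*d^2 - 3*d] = 4*d - 3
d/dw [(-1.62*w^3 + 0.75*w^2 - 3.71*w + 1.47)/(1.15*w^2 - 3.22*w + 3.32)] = (-1.863*w^4 + 10.4328*w^3 - 14.2837*w^2 + 1.599*w - 7.5838)/(1.3225*w^4 - 7.406*w^3 + 18.0044*w^2 - 21.3808*w + 11.0224)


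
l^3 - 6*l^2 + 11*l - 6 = (l - 3)*(l - 2)*(l - 1)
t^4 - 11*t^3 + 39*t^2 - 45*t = t*(t - 5)*(t - 3)^2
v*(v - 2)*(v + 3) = v^3 + v^2 - 6*v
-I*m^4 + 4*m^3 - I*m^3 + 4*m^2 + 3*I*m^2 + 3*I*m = m*(m + I)*(m + 3*I)*(-I*m - I)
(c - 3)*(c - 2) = c^2 - 5*c + 6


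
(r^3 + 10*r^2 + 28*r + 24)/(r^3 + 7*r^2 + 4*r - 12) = (r + 2)/(r - 1)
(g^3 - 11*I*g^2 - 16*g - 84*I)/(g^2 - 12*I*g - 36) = (g^2 - 5*I*g + 14)/(g - 6*I)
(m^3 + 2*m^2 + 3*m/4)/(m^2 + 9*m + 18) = m*(4*m^2 + 8*m + 3)/(4*(m^2 + 9*m + 18))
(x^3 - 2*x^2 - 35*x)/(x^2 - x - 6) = x*(-x^2 + 2*x + 35)/(-x^2 + x + 6)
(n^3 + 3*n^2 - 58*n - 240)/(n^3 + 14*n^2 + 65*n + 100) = (n^2 - 2*n - 48)/(n^2 + 9*n + 20)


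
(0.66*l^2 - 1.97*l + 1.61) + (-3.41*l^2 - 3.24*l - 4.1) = -2.75*l^2 - 5.21*l - 2.49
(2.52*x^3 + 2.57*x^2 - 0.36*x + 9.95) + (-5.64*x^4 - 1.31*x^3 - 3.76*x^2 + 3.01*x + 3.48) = -5.64*x^4 + 1.21*x^3 - 1.19*x^2 + 2.65*x + 13.43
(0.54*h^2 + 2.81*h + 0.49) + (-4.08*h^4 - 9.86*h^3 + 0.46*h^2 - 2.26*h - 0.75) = -4.08*h^4 - 9.86*h^3 + 1.0*h^2 + 0.55*h - 0.26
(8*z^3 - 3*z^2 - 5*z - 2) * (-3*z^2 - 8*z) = -24*z^5 - 55*z^4 + 39*z^3 + 46*z^2 + 16*z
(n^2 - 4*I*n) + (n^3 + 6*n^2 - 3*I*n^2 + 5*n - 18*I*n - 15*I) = n^3 + 7*n^2 - 3*I*n^2 + 5*n - 22*I*n - 15*I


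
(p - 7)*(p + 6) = p^2 - p - 42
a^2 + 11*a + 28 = (a + 4)*(a + 7)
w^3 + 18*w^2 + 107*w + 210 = (w + 5)*(w + 6)*(w + 7)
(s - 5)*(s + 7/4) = s^2 - 13*s/4 - 35/4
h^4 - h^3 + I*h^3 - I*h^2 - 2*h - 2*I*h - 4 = (h - 2)*(h + 1)*(h - I)*(h + 2*I)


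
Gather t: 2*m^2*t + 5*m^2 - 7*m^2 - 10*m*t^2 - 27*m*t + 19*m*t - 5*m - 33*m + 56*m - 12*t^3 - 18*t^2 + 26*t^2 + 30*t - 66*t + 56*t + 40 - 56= -2*m^2 + 18*m - 12*t^3 + t^2*(8 - 10*m) + t*(2*m^2 - 8*m + 20) - 16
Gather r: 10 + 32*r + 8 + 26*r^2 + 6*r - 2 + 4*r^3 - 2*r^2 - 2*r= 4*r^3 + 24*r^2 + 36*r + 16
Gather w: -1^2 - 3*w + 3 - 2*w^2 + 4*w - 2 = -2*w^2 + w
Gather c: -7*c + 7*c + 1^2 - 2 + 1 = 0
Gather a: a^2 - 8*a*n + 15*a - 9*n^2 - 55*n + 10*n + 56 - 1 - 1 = a^2 + a*(15 - 8*n) - 9*n^2 - 45*n + 54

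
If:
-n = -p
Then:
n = p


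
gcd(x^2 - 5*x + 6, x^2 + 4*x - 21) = x - 3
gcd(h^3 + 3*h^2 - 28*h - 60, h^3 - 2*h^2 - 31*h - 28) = 1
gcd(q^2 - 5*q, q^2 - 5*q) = q^2 - 5*q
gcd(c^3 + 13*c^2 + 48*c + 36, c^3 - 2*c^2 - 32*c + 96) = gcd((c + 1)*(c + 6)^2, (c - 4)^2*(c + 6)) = c + 6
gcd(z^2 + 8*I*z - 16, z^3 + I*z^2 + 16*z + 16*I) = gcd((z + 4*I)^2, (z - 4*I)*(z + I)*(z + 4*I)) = z + 4*I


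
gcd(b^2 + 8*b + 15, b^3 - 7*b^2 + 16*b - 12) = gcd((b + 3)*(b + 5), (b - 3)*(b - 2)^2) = 1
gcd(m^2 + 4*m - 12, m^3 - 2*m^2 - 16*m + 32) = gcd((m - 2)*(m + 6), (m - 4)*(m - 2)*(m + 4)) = m - 2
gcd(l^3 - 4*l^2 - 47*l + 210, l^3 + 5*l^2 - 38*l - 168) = l^2 + l - 42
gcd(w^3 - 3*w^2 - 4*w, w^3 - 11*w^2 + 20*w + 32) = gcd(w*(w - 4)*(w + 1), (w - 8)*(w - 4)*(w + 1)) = w^2 - 3*w - 4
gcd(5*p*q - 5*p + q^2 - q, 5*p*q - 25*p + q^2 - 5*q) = 5*p + q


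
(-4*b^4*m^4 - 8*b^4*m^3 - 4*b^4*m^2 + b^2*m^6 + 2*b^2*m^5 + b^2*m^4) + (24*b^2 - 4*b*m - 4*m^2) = -4*b^4*m^4 - 8*b^4*m^3 - 4*b^4*m^2 + b^2*m^6 + 2*b^2*m^5 + b^2*m^4 + 24*b^2 - 4*b*m - 4*m^2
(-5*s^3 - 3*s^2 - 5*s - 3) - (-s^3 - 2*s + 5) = -4*s^3 - 3*s^2 - 3*s - 8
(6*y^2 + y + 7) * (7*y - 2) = 42*y^3 - 5*y^2 + 47*y - 14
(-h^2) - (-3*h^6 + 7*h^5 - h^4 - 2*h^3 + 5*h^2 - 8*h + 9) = 3*h^6 - 7*h^5 + h^4 + 2*h^3 - 6*h^2 + 8*h - 9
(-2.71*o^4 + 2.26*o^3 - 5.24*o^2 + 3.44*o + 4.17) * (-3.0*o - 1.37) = 8.13*o^5 - 3.0673*o^4 + 12.6238*o^3 - 3.1412*o^2 - 17.2228*o - 5.7129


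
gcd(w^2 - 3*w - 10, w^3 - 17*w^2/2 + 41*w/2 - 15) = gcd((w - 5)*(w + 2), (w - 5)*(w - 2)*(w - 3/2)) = w - 5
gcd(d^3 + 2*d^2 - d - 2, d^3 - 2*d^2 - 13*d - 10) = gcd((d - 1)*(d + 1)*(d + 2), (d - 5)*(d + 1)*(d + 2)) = d^2 + 3*d + 2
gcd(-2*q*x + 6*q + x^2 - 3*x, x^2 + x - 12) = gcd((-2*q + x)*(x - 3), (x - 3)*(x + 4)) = x - 3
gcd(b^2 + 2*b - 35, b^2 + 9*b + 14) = b + 7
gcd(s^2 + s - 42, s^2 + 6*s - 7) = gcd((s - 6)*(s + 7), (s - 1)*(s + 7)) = s + 7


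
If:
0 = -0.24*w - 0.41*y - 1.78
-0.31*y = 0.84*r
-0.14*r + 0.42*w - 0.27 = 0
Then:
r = 1.88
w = 1.27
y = -5.08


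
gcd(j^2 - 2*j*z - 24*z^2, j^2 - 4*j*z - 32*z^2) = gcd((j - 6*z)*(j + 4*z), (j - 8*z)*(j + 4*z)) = j + 4*z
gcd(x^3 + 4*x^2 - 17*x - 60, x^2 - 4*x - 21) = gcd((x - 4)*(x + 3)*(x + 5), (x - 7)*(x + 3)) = x + 3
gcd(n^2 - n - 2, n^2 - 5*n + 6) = n - 2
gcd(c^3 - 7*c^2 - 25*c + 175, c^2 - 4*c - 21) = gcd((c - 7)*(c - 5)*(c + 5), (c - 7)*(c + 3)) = c - 7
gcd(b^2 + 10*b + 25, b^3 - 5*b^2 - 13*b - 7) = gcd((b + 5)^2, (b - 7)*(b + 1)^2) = 1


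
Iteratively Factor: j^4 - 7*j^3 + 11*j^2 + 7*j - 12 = (j - 4)*(j^3 - 3*j^2 - j + 3) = (j - 4)*(j - 1)*(j^2 - 2*j - 3) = (j - 4)*(j - 3)*(j - 1)*(j + 1)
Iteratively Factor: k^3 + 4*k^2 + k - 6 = (k + 3)*(k^2 + k - 2) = (k - 1)*(k + 3)*(k + 2)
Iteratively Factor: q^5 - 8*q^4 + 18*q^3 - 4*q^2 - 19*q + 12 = (q - 3)*(q^4 - 5*q^3 + 3*q^2 + 5*q - 4) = (q - 4)*(q - 3)*(q^3 - q^2 - q + 1) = (q - 4)*(q - 3)*(q + 1)*(q^2 - 2*q + 1) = (q - 4)*(q - 3)*(q - 1)*(q + 1)*(q - 1)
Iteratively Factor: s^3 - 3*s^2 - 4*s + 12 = (s + 2)*(s^2 - 5*s + 6) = (s - 2)*(s + 2)*(s - 3)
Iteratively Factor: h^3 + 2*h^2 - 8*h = (h)*(h^2 + 2*h - 8) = h*(h + 4)*(h - 2)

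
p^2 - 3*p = p*(p - 3)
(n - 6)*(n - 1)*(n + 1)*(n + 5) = n^4 - n^3 - 31*n^2 + n + 30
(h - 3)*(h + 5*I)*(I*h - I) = I*h^3 - 5*h^2 - 4*I*h^2 + 20*h + 3*I*h - 15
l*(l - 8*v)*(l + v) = l^3 - 7*l^2*v - 8*l*v^2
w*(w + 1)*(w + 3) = w^3 + 4*w^2 + 3*w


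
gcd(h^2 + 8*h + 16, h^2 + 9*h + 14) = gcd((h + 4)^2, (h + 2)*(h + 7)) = 1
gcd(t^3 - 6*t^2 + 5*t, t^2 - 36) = 1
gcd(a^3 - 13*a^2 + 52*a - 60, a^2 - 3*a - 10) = a - 5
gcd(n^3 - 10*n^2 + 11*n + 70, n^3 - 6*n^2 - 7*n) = n - 7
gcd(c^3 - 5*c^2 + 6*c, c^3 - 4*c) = c^2 - 2*c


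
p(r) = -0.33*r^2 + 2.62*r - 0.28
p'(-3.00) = 4.60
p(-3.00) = -11.11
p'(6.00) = -1.34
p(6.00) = 3.56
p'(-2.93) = 4.55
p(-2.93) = -10.79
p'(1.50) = 1.63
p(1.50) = 2.91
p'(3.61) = 0.24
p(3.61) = 4.88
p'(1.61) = 1.56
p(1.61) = 3.08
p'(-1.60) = 3.68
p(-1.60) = -5.32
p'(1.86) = 1.39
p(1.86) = 3.45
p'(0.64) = 2.20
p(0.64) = 1.26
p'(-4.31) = 5.46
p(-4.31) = -17.70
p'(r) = 2.62 - 0.66*r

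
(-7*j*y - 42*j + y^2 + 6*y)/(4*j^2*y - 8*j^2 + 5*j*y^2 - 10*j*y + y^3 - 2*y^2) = (-7*j*y - 42*j + y^2 + 6*y)/(4*j^2*y - 8*j^2 + 5*j*y^2 - 10*j*y + y^3 - 2*y^2)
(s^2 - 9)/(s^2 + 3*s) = (s - 3)/s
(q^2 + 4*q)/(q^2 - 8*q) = (q + 4)/(q - 8)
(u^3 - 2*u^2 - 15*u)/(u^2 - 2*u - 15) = u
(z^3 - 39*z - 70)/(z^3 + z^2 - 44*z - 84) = (z + 5)/(z + 6)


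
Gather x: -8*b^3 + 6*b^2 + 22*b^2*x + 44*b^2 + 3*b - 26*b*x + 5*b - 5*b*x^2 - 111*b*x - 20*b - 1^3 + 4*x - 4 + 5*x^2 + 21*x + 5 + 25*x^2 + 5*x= -8*b^3 + 50*b^2 - 12*b + x^2*(30 - 5*b) + x*(22*b^2 - 137*b + 30)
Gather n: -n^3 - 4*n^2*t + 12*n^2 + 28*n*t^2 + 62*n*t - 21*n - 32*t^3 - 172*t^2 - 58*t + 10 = -n^3 + n^2*(12 - 4*t) + n*(28*t^2 + 62*t - 21) - 32*t^3 - 172*t^2 - 58*t + 10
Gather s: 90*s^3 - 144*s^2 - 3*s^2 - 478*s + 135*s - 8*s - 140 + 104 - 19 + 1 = 90*s^3 - 147*s^2 - 351*s - 54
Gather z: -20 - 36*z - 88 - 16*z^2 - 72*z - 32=-16*z^2 - 108*z - 140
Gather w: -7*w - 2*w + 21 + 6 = 27 - 9*w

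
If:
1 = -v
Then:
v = -1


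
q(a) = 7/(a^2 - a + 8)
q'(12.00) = -0.00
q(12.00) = 0.05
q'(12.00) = -0.00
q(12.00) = 0.05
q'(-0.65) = 0.20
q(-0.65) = 0.77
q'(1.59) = -0.19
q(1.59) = 0.78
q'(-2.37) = 0.16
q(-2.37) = 0.44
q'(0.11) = 0.09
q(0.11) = 0.89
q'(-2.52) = 0.15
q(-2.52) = 0.41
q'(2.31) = -0.21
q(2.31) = 0.63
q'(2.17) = -0.21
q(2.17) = 0.66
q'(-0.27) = 0.15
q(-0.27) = 0.84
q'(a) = 7*(1 - 2*a)/(a^2 - a + 8)^2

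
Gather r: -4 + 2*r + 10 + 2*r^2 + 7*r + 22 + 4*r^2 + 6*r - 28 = 6*r^2 + 15*r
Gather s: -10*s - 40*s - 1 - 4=-50*s - 5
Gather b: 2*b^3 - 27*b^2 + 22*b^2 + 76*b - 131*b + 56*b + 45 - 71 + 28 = 2*b^3 - 5*b^2 + b + 2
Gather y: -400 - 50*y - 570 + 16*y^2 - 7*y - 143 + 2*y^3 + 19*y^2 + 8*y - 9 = 2*y^3 + 35*y^2 - 49*y - 1122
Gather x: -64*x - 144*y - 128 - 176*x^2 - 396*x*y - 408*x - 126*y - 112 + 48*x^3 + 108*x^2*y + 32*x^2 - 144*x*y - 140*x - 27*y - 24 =48*x^3 + x^2*(108*y - 144) + x*(-540*y - 612) - 297*y - 264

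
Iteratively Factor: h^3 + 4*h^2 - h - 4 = (h - 1)*(h^2 + 5*h + 4) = (h - 1)*(h + 4)*(h + 1)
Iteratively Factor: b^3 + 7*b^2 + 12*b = (b + 3)*(b^2 + 4*b) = (b + 3)*(b + 4)*(b)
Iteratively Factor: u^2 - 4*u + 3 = (u - 1)*(u - 3)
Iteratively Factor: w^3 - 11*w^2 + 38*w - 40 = (w - 2)*(w^2 - 9*w + 20) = (w - 5)*(w - 2)*(w - 4)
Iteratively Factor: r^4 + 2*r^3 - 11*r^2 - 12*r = (r)*(r^3 + 2*r^2 - 11*r - 12) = r*(r - 3)*(r^2 + 5*r + 4) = r*(r - 3)*(r + 4)*(r + 1)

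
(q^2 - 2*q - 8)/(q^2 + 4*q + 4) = (q - 4)/(q + 2)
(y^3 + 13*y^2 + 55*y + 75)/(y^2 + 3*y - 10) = (y^2 + 8*y + 15)/(y - 2)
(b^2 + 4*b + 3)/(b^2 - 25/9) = 9*(b^2 + 4*b + 3)/(9*b^2 - 25)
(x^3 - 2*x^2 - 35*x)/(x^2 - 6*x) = (x^2 - 2*x - 35)/(x - 6)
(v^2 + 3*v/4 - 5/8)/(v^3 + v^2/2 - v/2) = (v + 5/4)/(v*(v + 1))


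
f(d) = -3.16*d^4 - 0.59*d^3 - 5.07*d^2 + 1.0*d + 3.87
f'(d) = -12.64*d^3 - 1.77*d^2 - 10.14*d + 1.0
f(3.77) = -734.37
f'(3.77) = -739.67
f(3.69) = -676.98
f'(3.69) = -695.59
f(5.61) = -3384.21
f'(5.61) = -2343.29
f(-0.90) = -2.78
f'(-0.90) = 17.91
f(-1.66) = -33.06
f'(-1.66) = 70.77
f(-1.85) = -48.61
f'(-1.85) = 93.73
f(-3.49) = -505.09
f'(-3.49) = 552.14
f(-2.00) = -64.25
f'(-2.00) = 115.32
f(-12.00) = -65244.45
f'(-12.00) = 21709.72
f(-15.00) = -159135.63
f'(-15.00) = 42414.85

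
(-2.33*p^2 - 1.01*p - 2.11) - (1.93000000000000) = -2.33*p^2 - 1.01*p - 4.04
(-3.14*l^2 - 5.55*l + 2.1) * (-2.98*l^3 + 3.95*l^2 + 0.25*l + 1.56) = 9.3572*l^5 + 4.136*l^4 - 28.9655*l^3 + 2.0091*l^2 - 8.133*l + 3.276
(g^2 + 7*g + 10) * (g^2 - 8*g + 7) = g^4 - g^3 - 39*g^2 - 31*g + 70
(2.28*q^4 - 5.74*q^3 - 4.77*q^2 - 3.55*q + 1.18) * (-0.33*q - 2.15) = -0.7524*q^5 - 3.0078*q^4 + 13.9151*q^3 + 11.427*q^2 + 7.2431*q - 2.537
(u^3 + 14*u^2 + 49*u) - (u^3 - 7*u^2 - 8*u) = 21*u^2 + 57*u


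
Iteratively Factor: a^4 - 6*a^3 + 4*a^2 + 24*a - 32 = (a - 2)*(a^3 - 4*a^2 - 4*a + 16) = (a - 4)*(a - 2)*(a^2 - 4) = (a - 4)*(a - 2)^2*(a + 2)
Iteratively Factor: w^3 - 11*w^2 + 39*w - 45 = (w - 3)*(w^2 - 8*w + 15) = (w - 3)^2*(w - 5)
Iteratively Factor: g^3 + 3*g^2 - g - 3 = (g + 3)*(g^2 - 1) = (g + 1)*(g + 3)*(g - 1)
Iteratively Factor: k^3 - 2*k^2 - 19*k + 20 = (k - 5)*(k^2 + 3*k - 4) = (k - 5)*(k - 1)*(k + 4)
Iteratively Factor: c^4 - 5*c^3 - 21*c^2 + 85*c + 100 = (c + 1)*(c^3 - 6*c^2 - 15*c + 100) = (c - 5)*(c + 1)*(c^2 - c - 20) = (c - 5)*(c + 1)*(c + 4)*(c - 5)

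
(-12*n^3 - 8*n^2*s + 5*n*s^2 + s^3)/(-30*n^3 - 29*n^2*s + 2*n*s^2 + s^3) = (-2*n + s)/(-5*n + s)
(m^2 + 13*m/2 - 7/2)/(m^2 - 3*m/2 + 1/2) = (m + 7)/(m - 1)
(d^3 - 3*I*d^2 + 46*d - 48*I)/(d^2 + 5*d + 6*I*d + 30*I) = (d^2 - 9*I*d - 8)/(d + 5)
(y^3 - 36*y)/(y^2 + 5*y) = (y^2 - 36)/(y + 5)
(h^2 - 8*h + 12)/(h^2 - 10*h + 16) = (h - 6)/(h - 8)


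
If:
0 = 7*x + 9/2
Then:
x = -9/14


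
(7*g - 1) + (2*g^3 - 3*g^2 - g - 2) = 2*g^3 - 3*g^2 + 6*g - 3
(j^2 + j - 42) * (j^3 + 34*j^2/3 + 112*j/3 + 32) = j^5 + 37*j^4/3 + 20*j^3/3 - 1220*j^2/3 - 1536*j - 1344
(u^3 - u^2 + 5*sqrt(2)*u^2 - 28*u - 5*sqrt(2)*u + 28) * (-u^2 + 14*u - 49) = -u^5 - 5*sqrt(2)*u^4 + 15*u^4 - 35*u^3 + 75*sqrt(2)*u^3 - 315*sqrt(2)*u^2 - 371*u^2 + 245*sqrt(2)*u + 1764*u - 1372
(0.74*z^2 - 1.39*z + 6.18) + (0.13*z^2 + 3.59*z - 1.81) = 0.87*z^2 + 2.2*z + 4.37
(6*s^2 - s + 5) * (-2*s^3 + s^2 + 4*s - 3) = -12*s^5 + 8*s^4 + 13*s^3 - 17*s^2 + 23*s - 15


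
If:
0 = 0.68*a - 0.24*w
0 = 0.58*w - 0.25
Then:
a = 0.15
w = 0.43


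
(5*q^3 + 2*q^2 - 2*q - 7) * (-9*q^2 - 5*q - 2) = -45*q^5 - 43*q^4 - 2*q^3 + 69*q^2 + 39*q + 14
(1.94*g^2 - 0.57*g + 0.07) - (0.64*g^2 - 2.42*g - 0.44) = 1.3*g^2 + 1.85*g + 0.51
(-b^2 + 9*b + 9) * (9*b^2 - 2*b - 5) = -9*b^4 + 83*b^3 + 68*b^2 - 63*b - 45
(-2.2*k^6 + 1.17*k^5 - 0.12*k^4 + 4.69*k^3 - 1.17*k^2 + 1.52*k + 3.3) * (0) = 0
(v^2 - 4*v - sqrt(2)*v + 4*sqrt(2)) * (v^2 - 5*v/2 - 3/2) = v^4 - 13*v^3/2 - sqrt(2)*v^3 + 17*v^2/2 + 13*sqrt(2)*v^2/2 - 17*sqrt(2)*v/2 + 6*v - 6*sqrt(2)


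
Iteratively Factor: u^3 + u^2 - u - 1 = (u + 1)*(u^2 - 1) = (u + 1)^2*(u - 1)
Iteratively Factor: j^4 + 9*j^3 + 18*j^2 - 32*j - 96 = (j + 3)*(j^3 + 6*j^2 - 32) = (j + 3)*(j + 4)*(j^2 + 2*j - 8) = (j + 3)*(j + 4)^2*(j - 2)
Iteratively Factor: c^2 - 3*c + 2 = (c - 1)*(c - 2)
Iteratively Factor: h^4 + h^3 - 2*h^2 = (h)*(h^3 + h^2 - 2*h) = h^2*(h^2 + h - 2) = h^2*(h + 2)*(h - 1)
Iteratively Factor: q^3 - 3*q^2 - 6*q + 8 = (q + 2)*(q^2 - 5*q + 4) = (q - 4)*(q + 2)*(q - 1)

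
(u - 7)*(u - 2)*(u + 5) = u^3 - 4*u^2 - 31*u + 70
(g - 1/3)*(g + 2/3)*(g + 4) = g^3 + 13*g^2/3 + 10*g/9 - 8/9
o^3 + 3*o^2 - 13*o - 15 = (o - 3)*(o + 1)*(o + 5)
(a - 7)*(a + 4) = a^2 - 3*a - 28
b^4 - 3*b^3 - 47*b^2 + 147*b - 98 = (b - 7)*(b - 2)*(b - 1)*(b + 7)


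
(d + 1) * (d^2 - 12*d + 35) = d^3 - 11*d^2 + 23*d + 35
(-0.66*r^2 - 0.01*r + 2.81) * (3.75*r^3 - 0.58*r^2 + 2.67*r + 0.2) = -2.475*r^5 + 0.3453*r^4 + 8.7811*r^3 - 1.7885*r^2 + 7.5007*r + 0.562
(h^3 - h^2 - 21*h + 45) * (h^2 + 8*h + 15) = h^5 + 7*h^4 - 14*h^3 - 138*h^2 + 45*h + 675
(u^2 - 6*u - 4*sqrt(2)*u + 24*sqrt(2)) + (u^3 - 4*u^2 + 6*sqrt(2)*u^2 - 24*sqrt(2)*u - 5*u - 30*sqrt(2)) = u^3 - 3*u^2 + 6*sqrt(2)*u^2 - 28*sqrt(2)*u - 11*u - 6*sqrt(2)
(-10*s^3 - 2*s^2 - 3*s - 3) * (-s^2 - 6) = 10*s^5 + 2*s^4 + 63*s^3 + 15*s^2 + 18*s + 18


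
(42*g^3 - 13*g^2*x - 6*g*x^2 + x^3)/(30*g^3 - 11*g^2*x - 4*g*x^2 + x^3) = (-7*g + x)/(-5*g + x)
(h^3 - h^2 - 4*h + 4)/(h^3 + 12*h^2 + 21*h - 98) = (h^2 + h - 2)/(h^2 + 14*h + 49)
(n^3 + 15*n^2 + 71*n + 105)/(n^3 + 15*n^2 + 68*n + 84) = (n^2 + 8*n + 15)/(n^2 + 8*n + 12)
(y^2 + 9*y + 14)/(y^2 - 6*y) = (y^2 + 9*y + 14)/(y*(y - 6))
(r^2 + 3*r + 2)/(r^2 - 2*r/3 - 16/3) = 3*(r + 1)/(3*r - 8)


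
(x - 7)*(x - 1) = x^2 - 8*x + 7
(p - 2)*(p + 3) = p^2 + p - 6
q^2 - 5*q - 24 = (q - 8)*(q + 3)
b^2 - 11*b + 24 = (b - 8)*(b - 3)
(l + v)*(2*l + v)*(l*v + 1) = 2*l^3*v + 3*l^2*v^2 + 2*l^2 + l*v^3 + 3*l*v + v^2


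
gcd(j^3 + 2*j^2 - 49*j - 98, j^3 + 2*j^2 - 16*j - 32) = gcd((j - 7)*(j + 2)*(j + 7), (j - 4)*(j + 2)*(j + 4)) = j + 2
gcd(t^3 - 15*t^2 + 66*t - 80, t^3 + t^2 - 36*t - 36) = 1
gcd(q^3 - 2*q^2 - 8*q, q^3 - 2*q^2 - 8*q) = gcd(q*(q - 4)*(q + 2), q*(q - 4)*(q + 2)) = q^3 - 2*q^2 - 8*q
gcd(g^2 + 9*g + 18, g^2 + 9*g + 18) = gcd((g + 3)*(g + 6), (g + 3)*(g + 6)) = g^2 + 9*g + 18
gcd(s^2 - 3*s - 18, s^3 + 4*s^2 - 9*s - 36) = s + 3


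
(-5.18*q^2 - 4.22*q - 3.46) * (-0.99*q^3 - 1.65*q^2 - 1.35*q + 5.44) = 5.1282*q^5 + 12.7248*q^4 + 17.3814*q^3 - 16.7732*q^2 - 18.2858*q - 18.8224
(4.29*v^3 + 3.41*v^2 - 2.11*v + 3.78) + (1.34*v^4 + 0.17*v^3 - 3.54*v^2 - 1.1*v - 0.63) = 1.34*v^4 + 4.46*v^3 - 0.13*v^2 - 3.21*v + 3.15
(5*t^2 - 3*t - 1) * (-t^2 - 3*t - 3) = -5*t^4 - 12*t^3 - 5*t^2 + 12*t + 3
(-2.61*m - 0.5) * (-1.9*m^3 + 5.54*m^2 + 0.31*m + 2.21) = 4.959*m^4 - 13.5094*m^3 - 3.5791*m^2 - 5.9231*m - 1.105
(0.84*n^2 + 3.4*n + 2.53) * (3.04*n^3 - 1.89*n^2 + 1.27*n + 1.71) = 2.5536*n^5 + 8.7484*n^4 + 2.332*n^3 + 0.972700000000001*n^2 + 9.0271*n + 4.3263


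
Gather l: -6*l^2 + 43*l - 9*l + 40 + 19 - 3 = -6*l^2 + 34*l + 56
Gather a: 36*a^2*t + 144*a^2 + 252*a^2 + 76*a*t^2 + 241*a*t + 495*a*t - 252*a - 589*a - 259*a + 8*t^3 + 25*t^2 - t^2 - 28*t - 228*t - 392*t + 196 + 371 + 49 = a^2*(36*t + 396) + a*(76*t^2 + 736*t - 1100) + 8*t^3 + 24*t^2 - 648*t + 616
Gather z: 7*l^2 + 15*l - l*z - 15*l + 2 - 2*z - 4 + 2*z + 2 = 7*l^2 - l*z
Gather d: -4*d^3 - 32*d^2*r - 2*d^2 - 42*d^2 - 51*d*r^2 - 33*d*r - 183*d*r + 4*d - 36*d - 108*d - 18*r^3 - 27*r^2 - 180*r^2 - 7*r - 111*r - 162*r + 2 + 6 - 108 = -4*d^3 + d^2*(-32*r - 44) + d*(-51*r^2 - 216*r - 140) - 18*r^3 - 207*r^2 - 280*r - 100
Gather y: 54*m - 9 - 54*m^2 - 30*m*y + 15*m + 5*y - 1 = -54*m^2 + 69*m + y*(5 - 30*m) - 10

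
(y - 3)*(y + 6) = y^2 + 3*y - 18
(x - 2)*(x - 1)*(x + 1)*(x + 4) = x^4 + 2*x^3 - 9*x^2 - 2*x + 8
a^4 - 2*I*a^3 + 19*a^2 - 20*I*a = a*(a - 5*I)*(a - I)*(a + 4*I)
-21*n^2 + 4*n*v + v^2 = (-3*n + v)*(7*n + v)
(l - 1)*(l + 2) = l^2 + l - 2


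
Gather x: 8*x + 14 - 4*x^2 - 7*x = -4*x^2 + x + 14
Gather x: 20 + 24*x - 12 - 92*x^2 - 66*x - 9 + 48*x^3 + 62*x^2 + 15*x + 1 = 48*x^3 - 30*x^2 - 27*x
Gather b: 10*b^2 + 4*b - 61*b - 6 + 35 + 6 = 10*b^2 - 57*b + 35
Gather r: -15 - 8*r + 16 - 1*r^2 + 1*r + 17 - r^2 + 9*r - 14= -2*r^2 + 2*r + 4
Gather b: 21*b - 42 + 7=21*b - 35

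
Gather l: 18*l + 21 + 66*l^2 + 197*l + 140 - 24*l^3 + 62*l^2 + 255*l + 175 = -24*l^3 + 128*l^2 + 470*l + 336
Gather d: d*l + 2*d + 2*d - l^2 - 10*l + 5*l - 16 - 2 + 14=d*(l + 4) - l^2 - 5*l - 4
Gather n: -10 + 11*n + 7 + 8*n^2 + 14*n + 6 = 8*n^2 + 25*n + 3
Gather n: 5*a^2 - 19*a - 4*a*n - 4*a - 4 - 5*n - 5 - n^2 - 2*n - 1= 5*a^2 - 23*a - n^2 + n*(-4*a - 7) - 10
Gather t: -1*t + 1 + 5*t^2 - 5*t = 5*t^2 - 6*t + 1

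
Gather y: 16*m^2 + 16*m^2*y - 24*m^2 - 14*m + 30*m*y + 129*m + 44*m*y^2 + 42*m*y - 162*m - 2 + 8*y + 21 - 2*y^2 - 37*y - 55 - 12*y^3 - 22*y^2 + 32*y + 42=-8*m^2 - 47*m - 12*y^3 + y^2*(44*m - 24) + y*(16*m^2 + 72*m + 3) + 6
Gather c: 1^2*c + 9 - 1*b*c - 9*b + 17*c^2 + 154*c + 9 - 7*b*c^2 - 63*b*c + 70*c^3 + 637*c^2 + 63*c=-9*b + 70*c^3 + c^2*(654 - 7*b) + c*(218 - 64*b) + 18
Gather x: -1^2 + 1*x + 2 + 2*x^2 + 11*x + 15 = 2*x^2 + 12*x + 16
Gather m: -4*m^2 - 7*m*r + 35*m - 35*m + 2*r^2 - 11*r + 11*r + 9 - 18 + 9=-4*m^2 - 7*m*r + 2*r^2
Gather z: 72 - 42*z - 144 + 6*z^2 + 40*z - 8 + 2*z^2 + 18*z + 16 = 8*z^2 + 16*z - 64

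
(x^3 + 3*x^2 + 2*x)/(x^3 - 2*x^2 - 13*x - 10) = x/(x - 5)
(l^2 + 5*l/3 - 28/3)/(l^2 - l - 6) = (-l^2 - 5*l/3 + 28/3)/(-l^2 + l + 6)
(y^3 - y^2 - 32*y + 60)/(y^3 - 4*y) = (y^2 + y - 30)/(y*(y + 2))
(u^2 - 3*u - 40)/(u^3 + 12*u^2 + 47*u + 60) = (u - 8)/(u^2 + 7*u + 12)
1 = 1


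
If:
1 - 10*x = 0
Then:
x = 1/10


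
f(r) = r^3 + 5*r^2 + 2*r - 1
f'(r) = 3*r^2 + 10*r + 2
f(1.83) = 25.53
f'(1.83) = 30.35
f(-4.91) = -8.65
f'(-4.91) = 25.22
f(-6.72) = -92.11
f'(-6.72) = 70.28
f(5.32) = 301.72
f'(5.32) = 140.11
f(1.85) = 26.14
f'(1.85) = 30.77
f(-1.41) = 3.32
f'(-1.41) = -6.14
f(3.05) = 79.99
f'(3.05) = 60.41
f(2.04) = 32.38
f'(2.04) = 34.88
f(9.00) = 1151.00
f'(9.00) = 335.00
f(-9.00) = -343.00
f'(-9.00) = 155.00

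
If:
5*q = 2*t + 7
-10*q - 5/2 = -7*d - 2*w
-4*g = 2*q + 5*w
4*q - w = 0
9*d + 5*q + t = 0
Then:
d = 103/282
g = -22/141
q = 4/141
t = -967/282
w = 16/141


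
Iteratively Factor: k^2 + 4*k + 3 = (k + 3)*(k + 1)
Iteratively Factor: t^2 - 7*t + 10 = (t - 2)*(t - 5)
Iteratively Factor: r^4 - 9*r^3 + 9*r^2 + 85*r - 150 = (r - 5)*(r^3 - 4*r^2 - 11*r + 30) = (r - 5)*(r - 2)*(r^2 - 2*r - 15) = (r - 5)^2*(r - 2)*(r + 3)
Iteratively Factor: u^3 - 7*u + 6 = (u + 3)*(u^2 - 3*u + 2) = (u - 2)*(u + 3)*(u - 1)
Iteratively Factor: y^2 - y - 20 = (y - 5)*(y + 4)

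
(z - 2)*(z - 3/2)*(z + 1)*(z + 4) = z^4 + 3*z^3/2 - 21*z^2/2 + z + 12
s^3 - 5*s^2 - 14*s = s*(s - 7)*(s + 2)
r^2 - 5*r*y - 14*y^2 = (r - 7*y)*(r + 2*y)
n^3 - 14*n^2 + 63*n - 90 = (n - 6)*(n - 5)*(n - 3)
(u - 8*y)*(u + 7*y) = u^2 - u*y - 56*y^2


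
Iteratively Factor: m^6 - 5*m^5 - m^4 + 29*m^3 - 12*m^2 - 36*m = (m + 2)*(m^5 - 7*m^4 + 13*m^3 + 3*m^2 - 18*m) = (m - 2)*(m + 2)*(m^4 - 5*m^3 + 3*m^2 + 9*m) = (m - 2)*(m + 1)*(m + 2)*(m^3 - 6*m^2 + 9*m) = (m - 3)*(m - 2)*(m + 1)*(m + 2)*(m^2 - 3*m) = (m - 3)^2*(m - 2)*(m + 1)*(m + 2)*(m)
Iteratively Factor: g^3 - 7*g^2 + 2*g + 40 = (g - 4)*(g^2 - 3*g - 10) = (g - 4)*(g + 2)*(g - 5)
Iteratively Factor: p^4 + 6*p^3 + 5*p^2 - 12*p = (p)*(p^3 + 6*p^2 + 5*p - 12) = p*(p + 3)*(p^2 + 3*p - 4) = p*(p - 1)*(p + 3)*(p + 4)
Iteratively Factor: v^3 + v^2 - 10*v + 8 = (v - 2)*(v^2 + 3*v - 4) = (v - 2)*(v - 1)*(v + 4)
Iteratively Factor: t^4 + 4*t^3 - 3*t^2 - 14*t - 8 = (t + 1)*(t^3 + 3*t^2 - 6*t - 8) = (t + 1)*(t + 4)*(t^2 - t - 2) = (t + 1)^2*(t + 4)*(t - 2)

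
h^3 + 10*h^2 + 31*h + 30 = (h + 2)*(h + 3)*(h + 5)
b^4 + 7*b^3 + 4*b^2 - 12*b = b*(b - 1)*(b + 2)*(b + 6)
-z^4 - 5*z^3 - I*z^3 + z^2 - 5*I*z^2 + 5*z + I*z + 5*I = (z + 1)*(z + 5)*(-I*z + 1)*(-I*z + I)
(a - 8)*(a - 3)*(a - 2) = a^3 - 13*a^2 + 46*a - 48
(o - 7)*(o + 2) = o^2 - 5*o - 14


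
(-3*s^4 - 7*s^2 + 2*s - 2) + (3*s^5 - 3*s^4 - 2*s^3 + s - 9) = 3*s^5 - 6*s^4 - 2*s^3 - 7*s^2 + 3*s - 11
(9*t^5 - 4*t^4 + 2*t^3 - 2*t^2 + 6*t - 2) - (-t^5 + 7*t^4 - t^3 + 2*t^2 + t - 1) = 10*t^5 - 11*t^4 + 3*t^3 - 4*t^2 + 5*t - 1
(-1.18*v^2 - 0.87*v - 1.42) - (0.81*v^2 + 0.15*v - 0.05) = -1.99*v^2 - 1.02*v - 1.37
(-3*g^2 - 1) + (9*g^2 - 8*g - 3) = 6*g^2 - 8*g - 4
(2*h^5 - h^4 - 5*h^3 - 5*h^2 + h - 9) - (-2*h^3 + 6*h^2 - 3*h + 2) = 2*h^5 - h^4 - 3*h^3 - 11*h^2 + 4*h - 11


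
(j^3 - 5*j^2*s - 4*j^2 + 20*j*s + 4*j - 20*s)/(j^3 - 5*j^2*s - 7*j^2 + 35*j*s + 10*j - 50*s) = (j - 2)/(j - 5)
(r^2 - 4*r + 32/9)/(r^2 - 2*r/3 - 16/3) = (r - 4/3)/(r + 2)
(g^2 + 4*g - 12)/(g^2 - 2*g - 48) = (g - 2)/(g - 8)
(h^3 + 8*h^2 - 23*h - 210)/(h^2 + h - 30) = h + 7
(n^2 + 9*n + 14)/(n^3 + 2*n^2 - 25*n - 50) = (n + 7)/(n^2 - 25)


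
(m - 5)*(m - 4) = m^2 - 9*m + 20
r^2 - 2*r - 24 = (r - 6)*(r + 4)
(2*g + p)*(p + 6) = 2*g*p + 12*g + p^2 + 6*p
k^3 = k^3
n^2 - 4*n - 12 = (n - 6)*(n + 2)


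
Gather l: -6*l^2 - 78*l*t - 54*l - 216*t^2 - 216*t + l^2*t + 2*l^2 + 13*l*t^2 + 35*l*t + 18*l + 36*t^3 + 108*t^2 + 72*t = l^2*(t - 4) + l*(13*t^2 - 43*t - 36) + 36*t^3 - 108*t^2 - 144*t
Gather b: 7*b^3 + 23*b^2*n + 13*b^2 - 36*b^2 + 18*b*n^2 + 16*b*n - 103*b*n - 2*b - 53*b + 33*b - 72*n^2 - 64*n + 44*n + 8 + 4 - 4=7*b^3 + b^2*(23*n - 23) + b*(18*n^2 - 87*n - 22) - 72*n^2 - 20*n + 8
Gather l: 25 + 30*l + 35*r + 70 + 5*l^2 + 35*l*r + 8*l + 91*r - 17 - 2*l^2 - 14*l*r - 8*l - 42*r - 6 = 3*l^2 + l*(21*r + 30) + 84*r + 72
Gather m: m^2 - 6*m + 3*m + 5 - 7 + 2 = m^2 - 3*m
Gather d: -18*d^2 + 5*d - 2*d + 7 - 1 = -18*d^2 + 3*d + 6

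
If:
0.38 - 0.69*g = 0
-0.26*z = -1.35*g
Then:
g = 0.55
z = 2.86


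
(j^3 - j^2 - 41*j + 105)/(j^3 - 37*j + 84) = (j - 5)/(j - 4)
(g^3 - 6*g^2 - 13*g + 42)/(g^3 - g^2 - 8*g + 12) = (g - 7)/(g - 2)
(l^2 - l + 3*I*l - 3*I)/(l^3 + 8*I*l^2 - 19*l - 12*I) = (l - 1)/(l^2 + 5*I*l - 4)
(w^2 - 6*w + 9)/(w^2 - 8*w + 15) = (w - 3)/(w - 5)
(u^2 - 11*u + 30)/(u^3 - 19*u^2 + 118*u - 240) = 1/(u - 8)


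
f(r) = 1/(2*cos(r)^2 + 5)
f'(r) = 4*sin(r)*cos(r)/(2*cos(r)^2 + 5)^2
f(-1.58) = 0.20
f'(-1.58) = 0.00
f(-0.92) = 0.17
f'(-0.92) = -0.06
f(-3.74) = 0.16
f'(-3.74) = -0.05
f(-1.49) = 0.20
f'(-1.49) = -0.01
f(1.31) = 0.19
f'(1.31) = 0.04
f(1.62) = 0.20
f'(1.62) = -0.01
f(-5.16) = 0.19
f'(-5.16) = 0.05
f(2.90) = 0.15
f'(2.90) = -0.02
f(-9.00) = 0.15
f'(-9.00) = 0.03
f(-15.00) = 0.16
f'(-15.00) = 0.05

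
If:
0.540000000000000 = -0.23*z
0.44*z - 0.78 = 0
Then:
No Solution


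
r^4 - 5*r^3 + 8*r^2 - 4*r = r*(r - 2)^2*(r - 1)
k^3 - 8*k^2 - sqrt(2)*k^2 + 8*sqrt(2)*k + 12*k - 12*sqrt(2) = (k - 6)*(k - 2)*(k - sqrt(2))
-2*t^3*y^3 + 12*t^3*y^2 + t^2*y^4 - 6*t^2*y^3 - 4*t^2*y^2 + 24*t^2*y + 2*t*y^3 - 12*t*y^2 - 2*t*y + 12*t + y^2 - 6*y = (-2*t + y)*(y - 6)*(t*y + 1)^2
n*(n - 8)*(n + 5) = n^3 - 3*n^2 - 40*n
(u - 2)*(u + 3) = u^2 + u - 6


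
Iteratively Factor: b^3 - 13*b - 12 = (b + 1)*(b^2 - b - 12) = (b + 1)*(b + 3)*(b - 4)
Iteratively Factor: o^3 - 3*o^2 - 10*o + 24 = (o - 2)*(o^2 - o - 12) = (o - 2)*(o + 3)*(o - 4)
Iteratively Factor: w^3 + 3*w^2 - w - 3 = (w + 1)*(w^2 + 2*w - 3) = (w - 1)*(w + 1)*(w + 3)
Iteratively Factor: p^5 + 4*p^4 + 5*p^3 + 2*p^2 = (p + 1)*(p^4 + 3*p^3 + 2*p^2) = p*(p + 1)*(p^3 + 3*p^2 + 2*p) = p*(p + 1)*(p + 2)*(p^2 + p) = p*(p + 1)^2*(p + 2)*(p)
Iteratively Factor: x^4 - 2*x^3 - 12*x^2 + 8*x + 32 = (x + 2)*(x^3 - 4*x^2 - 4*x + 16) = (x + 2)^2*(x^2 - 6*x + 8) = (x - 2)*(x + 2)^2*(x - 4)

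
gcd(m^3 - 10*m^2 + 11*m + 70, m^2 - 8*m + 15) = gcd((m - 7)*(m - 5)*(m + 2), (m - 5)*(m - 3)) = m - 5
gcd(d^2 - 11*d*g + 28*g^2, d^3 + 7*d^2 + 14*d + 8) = 1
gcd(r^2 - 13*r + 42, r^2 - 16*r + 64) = 1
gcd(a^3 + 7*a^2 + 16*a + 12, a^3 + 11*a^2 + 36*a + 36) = a^2 + 5*a + 6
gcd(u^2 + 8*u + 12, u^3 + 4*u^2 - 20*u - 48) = u^2 + 8*u + 12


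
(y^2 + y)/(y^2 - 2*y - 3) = y/(y - 3)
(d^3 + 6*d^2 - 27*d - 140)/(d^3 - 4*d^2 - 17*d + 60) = (d + 7)/(d - 3)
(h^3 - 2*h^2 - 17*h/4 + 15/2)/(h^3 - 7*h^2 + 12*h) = (4*h^3 - 8*h^2 - 17*h + 30)/(4*h*(h^2 - 7*h + 12))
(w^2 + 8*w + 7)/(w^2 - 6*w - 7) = (w + 7)/(w - 7)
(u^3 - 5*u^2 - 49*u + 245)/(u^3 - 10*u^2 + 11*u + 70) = (u + 7)/(u + 2)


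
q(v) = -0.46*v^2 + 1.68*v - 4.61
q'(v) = 1.68 - 0.92*v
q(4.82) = -7.20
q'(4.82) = -2.75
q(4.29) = -5.87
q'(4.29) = -2.27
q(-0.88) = -6.44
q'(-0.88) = 2.49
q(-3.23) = -14.84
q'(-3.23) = 4.65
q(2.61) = -3.36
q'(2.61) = -0.72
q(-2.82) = -13.01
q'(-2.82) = 4.27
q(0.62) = -3.75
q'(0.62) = 1.11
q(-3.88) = -18.05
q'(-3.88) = 5.25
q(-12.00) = -91.01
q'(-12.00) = 12.72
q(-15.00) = -133.31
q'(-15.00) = 15.48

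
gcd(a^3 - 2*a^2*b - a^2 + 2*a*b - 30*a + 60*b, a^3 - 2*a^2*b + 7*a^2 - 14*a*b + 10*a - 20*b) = a^2 - 2*a*b + 5*a - 10*b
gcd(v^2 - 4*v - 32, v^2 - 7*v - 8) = v - 8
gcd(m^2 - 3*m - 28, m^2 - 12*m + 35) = m - 7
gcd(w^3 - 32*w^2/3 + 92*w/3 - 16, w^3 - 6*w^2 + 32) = w - 4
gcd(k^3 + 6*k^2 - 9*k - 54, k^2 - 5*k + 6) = k - 3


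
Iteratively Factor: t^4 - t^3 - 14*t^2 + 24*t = (t)*(t^3 - t^2 - 14*t + 24) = t*(t + 4)*(t^2 - 5*t + 6) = t*(t - 2)*(t + 4)*(t - 3)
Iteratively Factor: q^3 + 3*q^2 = (q)*(q^2 + 3*q) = q^2*(q + 3)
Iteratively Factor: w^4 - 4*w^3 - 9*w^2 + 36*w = (w - 4)*(w^3 - 9*w) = (w - 4)*(w + 3)*(w^2 - 3*w) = w*(w - 4)*(w + 3)*(w - 3)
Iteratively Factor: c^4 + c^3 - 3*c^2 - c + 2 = (c + 1)*(c^3 - 3*c + 2) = (c + 1)*(c + 2)*(c^2 - 2*c + 1) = (c - 1)*(c + 1)*(c + 2)*(c - 1)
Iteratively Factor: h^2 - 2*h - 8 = (h - 4)*(h + 2)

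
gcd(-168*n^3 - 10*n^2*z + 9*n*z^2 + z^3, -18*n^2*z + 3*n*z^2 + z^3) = 6*n + z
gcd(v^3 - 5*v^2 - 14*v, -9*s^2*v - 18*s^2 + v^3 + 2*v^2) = v + 2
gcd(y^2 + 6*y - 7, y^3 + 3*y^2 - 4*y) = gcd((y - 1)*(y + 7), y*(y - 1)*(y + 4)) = y - 1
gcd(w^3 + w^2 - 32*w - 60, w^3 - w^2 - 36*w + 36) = w - 6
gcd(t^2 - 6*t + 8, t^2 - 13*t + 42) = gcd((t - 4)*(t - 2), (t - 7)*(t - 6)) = 1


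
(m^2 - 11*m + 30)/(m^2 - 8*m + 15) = (m - 6)/(m - 3)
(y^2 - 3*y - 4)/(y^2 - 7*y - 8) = (y - 4)/(y - 8)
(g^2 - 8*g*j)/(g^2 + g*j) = (g - 8*j)/(g + j)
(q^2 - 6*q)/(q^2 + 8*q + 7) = q*(q - 6)/(q^2 + 8*q + 7)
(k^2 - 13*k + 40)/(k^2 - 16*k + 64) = (k - 5)/(k - 8)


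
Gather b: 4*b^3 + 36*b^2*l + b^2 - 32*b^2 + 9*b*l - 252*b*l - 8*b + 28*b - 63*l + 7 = 4*b^3 + b^2*(36*l - 31) + b*(20 - 243*l) - 63*l + 7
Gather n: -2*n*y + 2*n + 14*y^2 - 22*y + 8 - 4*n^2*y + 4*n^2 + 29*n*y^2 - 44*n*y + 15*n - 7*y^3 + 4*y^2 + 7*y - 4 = n^2*(4 - 4*y) + n*(29*y^2 - 46*y + 17) - 7*y^3 + 18*y^2 - 15*y + 4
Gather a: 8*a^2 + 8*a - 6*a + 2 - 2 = 8*a^2 + 2*a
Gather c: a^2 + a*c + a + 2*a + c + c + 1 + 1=a^2 + 3*a + c*(a + 2) + 2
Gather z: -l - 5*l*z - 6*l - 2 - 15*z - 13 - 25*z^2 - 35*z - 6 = -7*l - 25*z^2 + z*(-5*l - 50) - 21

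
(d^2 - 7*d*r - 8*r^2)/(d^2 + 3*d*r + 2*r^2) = (d - 8*r)/(d + 2*r)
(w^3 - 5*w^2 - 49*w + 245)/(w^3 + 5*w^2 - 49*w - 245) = (w - 5)/(w + 5)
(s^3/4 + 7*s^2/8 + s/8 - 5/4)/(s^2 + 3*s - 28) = (2*s^3 + 7*s^2 + s - 10)/(8*(s^2 + 3*s - 28))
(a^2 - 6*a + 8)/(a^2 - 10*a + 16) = (a - 4)/(a - 8)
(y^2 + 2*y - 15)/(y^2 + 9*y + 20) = (y - 3)/(y + 4)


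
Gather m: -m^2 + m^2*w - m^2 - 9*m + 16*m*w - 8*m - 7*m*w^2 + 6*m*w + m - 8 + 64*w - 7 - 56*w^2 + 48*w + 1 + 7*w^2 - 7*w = m^2*(w - 2) + m*(-7*w^2 + 22*w - 16) - 49*w^2 + 105*w - 14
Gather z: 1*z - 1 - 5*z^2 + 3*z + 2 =-5*z^2 + 4*z + 1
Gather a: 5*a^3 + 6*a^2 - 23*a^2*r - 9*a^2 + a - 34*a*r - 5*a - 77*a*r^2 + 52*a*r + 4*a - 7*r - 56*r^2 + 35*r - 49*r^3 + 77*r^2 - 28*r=5*a^3 + a^2*(-23*r - 3) + a*(-77*r^2 + 18*r) - 49*r^3 + 21*r^2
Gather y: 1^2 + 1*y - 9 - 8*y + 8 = -7*y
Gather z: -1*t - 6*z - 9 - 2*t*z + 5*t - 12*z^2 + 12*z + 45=4*t - 12*z^2 + z*(6 - 2*t) + 36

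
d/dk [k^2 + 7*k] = 2*k + 7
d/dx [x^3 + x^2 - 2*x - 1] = 3*x^2 + 2*x - 2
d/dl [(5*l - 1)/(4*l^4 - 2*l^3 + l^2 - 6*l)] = (-60*l^4 + 36*l^3 - 11*l^2 + 2*l - 6)/(l^2*(16*l^6 - 16*l^5 + 12*l^4 - 52*l^3 + 25*l^2 - 12*l + 36))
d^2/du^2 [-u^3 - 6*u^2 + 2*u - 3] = -6*u - 12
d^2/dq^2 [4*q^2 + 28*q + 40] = 8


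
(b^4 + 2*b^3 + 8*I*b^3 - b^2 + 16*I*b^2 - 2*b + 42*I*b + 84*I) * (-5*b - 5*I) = -5*b^5 - 10*b^4 - 45*I*b^4 + 45*b^3 - 90*I*b^3 + 90*b^2 - 205*I*b^2 + 210*b - 410*I*b + 420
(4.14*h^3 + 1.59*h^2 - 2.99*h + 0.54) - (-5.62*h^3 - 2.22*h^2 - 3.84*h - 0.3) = 9.76*h^3 + 3.81*h^2 + 0.85*h + 0.84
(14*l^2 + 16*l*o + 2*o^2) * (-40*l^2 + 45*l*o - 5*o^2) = -560*l^4 - 10*l^3*o + 570*l^2*o^2 + 10*l*o^3 - 10*o^4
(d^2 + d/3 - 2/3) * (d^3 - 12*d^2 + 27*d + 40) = d^5 - 35*d^4/3 + 67*d^3/3 + 57*d^2 - 14*d/3 - 80/3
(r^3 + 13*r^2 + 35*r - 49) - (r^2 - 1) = r^3 + 12*r^2 + 35*r - 48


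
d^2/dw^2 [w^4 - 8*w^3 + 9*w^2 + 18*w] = 12*w^2 - 48*w + 18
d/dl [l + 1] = 1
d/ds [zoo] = 0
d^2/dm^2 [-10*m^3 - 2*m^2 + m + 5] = -60*m - 4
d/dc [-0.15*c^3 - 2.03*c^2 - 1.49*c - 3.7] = -0.45*c^2 - 4.06*c - 1.49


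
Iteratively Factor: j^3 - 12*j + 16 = (j - 2)*(j^2 + 2*j - 8) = (j - 2)^2*(j + 4)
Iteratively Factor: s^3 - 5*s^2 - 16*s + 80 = (s - 4)*(s^2 - s - 20) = (s - 5)*(s - 4)*(s + 4)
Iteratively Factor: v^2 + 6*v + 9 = (v + 3)*(v + 3)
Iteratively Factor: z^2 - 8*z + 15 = (z - 5)*(z - 3)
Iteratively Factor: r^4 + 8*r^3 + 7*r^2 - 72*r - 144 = (r + 3)*(r^3 + 5*r^2 - 8*r - 48) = (r + 3)*(r + 4)*(r^2 + r - 12) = (r + 3)*(r + 4)^2*(r - 3)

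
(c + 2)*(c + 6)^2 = c^3 + 14*c^2 + 60*c + 72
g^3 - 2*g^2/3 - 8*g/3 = g*(g - 2)*(g + 4/3)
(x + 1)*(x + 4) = x^2 + 5*x + 4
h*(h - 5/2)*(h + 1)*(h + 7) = h^4 + 11*h^3/2 - 13*h^2 - 35*h/2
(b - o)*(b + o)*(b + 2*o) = b^3 + 2*b^2*o - b*o^2 - 2*o^3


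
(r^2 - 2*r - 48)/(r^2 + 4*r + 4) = (r^2 - 2*r - 48)/(r^2 + 4*r + 4)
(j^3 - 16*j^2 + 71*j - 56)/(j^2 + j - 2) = (j^2 - 15*j + 56)/(j + 2)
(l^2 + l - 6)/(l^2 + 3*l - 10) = (l + 3)/(l + 5)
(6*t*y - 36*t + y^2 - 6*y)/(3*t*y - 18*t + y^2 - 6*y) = (6*t + y)/(3*t + y)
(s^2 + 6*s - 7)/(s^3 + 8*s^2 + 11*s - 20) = (s + 7)/(s^2 + 9*s + 20)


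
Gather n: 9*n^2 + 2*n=9*n^2 + 2*n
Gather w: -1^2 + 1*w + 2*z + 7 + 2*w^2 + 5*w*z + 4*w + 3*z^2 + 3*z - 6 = 2*w^2 + w*(5*z + 5) + 3*z^2 + 5*z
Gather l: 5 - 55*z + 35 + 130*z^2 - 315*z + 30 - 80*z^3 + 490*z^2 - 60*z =-80*z^3 + 620*z^2 - 430*z + 70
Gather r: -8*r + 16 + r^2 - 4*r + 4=r^2 - 12*r + 20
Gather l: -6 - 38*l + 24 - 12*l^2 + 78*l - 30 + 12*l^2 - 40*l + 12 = 0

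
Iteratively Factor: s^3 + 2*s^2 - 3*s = (s + 3)*(s^2 - s) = (s - 1)*(s + 3)*(s)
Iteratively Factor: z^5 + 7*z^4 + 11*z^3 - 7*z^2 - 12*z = (z + 4)*(z^4 + 3*z^3 - z^2 - 3*z) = z*(z + 4)*(z^3 + 3*z^2 - z - 3) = z*(z + 3)*(z + 4)*(z^2 - 1) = z*(z - 1)*(z + 3)*(z + 4)*(z + 1)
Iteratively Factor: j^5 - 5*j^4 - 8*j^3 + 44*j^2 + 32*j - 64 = (j + 2)*(j^4 - 7*j^3 + 6*j^2 + 32*j - 32) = (j - 1)*(j + 2)*(j^3 - 6*j^2 + 32) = (j - 4)*(j - 1)*(j + 2)*(j^2 - 2*j - 8) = (j - 4)^2*(j - 1)*(j + 2)*(j + 2)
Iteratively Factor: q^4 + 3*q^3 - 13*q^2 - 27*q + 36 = (q + 3)*(q^3 - 13*q + 12) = (q - 3)*(q + 3)*(q^2 + 3*q - 4) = (q - 3)*(q + 3)*(q + 4)*(q - 1)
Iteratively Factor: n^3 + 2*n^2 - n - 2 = (n - 1)*(n^2 + 3*n + 2) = (n - 1)*(n + 2)*(n + 1)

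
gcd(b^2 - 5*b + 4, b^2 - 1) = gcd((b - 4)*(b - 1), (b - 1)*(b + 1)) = b - 1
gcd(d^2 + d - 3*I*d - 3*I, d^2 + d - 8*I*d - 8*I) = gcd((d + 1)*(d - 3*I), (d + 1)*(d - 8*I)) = d + 1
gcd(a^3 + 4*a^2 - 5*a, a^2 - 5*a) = a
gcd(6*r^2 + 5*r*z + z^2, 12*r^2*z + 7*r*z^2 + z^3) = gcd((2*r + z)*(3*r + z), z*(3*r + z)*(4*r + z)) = 3*r + z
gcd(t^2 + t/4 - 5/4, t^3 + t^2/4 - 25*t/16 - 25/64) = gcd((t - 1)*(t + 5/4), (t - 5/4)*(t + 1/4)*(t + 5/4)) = t + 5/4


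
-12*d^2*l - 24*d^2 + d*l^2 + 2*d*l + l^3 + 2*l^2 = (-3*d + l)*(4*d + l)*(l + 2)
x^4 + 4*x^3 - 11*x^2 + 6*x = x*(x - 1)^2*(x + 6)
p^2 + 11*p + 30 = (p + 5)*(p + 6)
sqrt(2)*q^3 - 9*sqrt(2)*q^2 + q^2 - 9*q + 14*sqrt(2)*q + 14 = (q - 7)*(q - 2)*(sqrt(2)*q + 1)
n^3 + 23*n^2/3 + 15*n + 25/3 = (n + 1)*(n + 5/3)*(n + 5)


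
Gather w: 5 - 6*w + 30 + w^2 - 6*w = w^2 - 12*w + 35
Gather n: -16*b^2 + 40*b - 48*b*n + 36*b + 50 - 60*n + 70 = -16*b^2 + 76*b + n*(-48*b - 60) + 120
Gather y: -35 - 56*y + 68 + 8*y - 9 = 24 - 48*y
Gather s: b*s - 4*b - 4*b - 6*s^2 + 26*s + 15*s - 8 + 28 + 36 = -8*b - 6*s^2 + s*(b + 41) + 56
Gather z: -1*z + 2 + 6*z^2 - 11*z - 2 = 6*z^2 - 12*z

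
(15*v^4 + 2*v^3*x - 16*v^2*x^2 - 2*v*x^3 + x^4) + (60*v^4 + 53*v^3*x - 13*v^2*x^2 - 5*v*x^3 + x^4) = 75*v^4 + 55*v^3*x - 29*v^2*x^2 - 7*v*x^3 + 2*x^4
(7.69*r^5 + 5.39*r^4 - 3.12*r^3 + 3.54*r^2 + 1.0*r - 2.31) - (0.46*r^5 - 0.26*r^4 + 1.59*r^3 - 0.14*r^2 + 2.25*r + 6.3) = 7.23*r^5 + 5.65*r^4 - 4.71*r^3 + 3.68*r^2 - 1.25*r - 8.61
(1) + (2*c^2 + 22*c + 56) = 2*c^2 + 22*c + 57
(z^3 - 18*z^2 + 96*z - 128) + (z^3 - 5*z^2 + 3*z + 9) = 2*z^3 - 23*z^2 + 99*z - 119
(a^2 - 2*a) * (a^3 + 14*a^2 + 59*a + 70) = a^5 + 12*a^4 + 31*a^3 - 48*a^2 - 140*a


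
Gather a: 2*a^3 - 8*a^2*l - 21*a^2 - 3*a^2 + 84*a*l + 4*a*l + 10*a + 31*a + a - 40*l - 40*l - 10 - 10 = 2*a^3 + a^2*(-8*l - 24) + a*(88*l + 42) - 80*l - 20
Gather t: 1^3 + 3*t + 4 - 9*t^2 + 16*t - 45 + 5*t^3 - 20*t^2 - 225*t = 5*t^3 - 29*t^2 - 206*t - 40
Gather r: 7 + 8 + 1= 16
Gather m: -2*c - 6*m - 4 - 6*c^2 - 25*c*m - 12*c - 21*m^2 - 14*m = -6*c^2 - 14*c - 21*m^2 + m*(-25*c - 20) - 4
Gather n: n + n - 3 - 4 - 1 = 2*n - 8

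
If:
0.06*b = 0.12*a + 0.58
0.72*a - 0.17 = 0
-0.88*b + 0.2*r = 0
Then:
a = 0.24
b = 10.14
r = 44.61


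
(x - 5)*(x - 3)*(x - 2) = x^3 - 10*x^2 + 31*x - 30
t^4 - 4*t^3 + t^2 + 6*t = t*(t - 3)*(t - 2)*(t + 1)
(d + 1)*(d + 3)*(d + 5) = d^3 + 9*d^2 + 23*d + 15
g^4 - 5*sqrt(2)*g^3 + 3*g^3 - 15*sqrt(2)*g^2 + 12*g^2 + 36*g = g*(g + 3)*(g - 3*sqrt(2))*(g - 2*sqrt(2))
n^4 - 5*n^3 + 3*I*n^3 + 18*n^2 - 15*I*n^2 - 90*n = n*(n - 5)*(n - 3*I)*(n + 6*I)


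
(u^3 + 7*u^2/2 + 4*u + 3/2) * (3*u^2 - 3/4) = 3*u^5 + 21*u^4/2 + 45*u^3/4 + 15*u^2/8 - 3*u - 9/8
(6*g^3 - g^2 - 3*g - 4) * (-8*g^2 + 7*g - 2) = -48*g^5 + 50*g^4 + 5*g^3 + 13*g^2 - 22*g + 8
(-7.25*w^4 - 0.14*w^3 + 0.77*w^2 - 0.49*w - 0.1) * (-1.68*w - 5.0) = 12.18*w^5 + 36.4852*w^4 - 0.5936*w^3 - 3.0268*w^2 + 2.618*w + 0.5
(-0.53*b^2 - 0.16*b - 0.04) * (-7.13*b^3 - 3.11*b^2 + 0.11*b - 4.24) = 3.7789*b^5 + 2.7891*b^4 + 0.7245*b^3 + 2.354*b^2 + 0.674*b + 0.1696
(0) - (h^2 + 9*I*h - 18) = -h^2 - 9*I*h + 18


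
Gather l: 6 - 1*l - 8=-l - 2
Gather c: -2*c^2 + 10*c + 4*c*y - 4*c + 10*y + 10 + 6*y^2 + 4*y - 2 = -2*c^2 + c*(4*y + 6) + 6*y^2 + 14*y + 8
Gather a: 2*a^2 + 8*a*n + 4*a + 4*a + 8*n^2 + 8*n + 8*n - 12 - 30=2*a^2 + a*(8*n + 8) + 8*n^2 + 16*n - 42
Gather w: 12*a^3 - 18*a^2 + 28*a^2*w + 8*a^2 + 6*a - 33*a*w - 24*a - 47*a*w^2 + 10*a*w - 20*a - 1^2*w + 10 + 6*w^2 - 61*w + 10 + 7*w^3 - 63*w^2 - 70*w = 12*a^3 - 10*a^2 - 38*a + 7*w^3 + w^2*(-47*a - 57) + w*(28*a^2 - 23*a - 132) + 20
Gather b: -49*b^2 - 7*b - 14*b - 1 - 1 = -49*b^2 - 21*b - 2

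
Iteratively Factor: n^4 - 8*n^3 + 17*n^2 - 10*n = (n - 5)*(n^3 - 3*n^2 + 2*n) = n*(n - 5)*(n^2 - 3*n + 2) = n*(n - 5)*(n - 1)*(n - 2)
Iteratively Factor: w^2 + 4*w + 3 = (w + 3)*(w + 1)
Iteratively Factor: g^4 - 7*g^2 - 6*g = (g + 2)*(g^3 - 2*g^2 - 3*g) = (g - 3)*(g + 2)*(g^2 + g) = g*(g - 3)*(g + 2)*(g + 1)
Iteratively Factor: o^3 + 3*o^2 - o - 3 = (o + 3)*(o^2 - 1) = (o - 1)*(o + 3)*(o + 1)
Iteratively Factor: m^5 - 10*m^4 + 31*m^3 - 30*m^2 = (m - 5)*(m^4 - 5*m^3 + 6*m^2) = (m - 5)*(m - 2)*(m^3 - 3*m^2) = m*(m - 5)*(m - 2)*(m^2 - 3*m) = m^2*(m - 5)*(m - 2)*(m - 3)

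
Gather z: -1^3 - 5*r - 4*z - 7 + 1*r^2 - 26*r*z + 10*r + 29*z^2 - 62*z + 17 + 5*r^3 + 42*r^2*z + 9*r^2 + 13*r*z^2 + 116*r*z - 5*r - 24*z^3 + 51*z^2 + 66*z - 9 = 5*r^3 + 10*r^2 - 24*z^3 + z^2*(13*r + 80) + z*(42*r^2 + 90*r)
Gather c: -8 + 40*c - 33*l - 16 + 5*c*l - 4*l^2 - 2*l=c*(5*l + 40) - 4*l^2 - 35*l - 24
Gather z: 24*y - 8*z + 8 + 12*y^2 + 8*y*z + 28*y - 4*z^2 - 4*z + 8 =12*y^2 + 52*y - 4*z^2 + z*(8*y - 12) + 16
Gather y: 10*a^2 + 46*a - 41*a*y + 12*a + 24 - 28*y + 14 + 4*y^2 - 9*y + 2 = 10*a^2 + 58*a + 4*y^2 + y*(-41*a - 37) + 40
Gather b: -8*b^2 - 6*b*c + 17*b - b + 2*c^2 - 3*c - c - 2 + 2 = -8*b^2 + b*(16 - 6*c) + 2*c^2 - 4*c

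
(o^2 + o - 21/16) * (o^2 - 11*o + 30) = o^4 - 10*o^3 + 283*o^2/16 + 711*o/16 - 315/8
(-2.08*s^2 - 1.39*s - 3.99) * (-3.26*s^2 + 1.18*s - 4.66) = 6.7808*s^4 + 2.077*s^3 + 21.06*s^2 + 1.7692*s + 18.5934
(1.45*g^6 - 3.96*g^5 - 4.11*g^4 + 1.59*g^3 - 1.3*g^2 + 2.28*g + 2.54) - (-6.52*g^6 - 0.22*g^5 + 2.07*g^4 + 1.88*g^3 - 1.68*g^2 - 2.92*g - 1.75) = 7.97*g^6 - 3.74*g^5 - 6.18*g^4 - 0.29*g^3 + 0.38*g^2 + 5.2*g + 4.29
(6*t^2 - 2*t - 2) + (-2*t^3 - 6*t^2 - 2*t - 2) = -2*t^3 - 4*t - 4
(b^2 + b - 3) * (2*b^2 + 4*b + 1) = 2*b^4 + 6*b^3 - b^2 - 11*b - 3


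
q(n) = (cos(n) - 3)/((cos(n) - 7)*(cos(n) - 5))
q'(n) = -sin(n)/((cos(n) - 7)*(cos(n) - 5)) + (cos(n) - 3)*sin(n)/((cos(n) - 7)*(cos(n) - 5)^2) + (cos(n) - 3)*sin(n)/((cos(n) - 7)^2*(cos(n) - 5)) = (cos(n)^2 - 6*cos(n) + 1)*sin(n)/((cos(n) - 7)^2*(cos(n) - 5)^2)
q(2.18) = -0.08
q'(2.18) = 0.00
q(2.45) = -0.08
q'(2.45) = 0.00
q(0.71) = -0.08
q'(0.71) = -0.00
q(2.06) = -0.08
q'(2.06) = 0.00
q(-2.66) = -0.08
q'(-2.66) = -0.00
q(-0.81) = -0.08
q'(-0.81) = 0.00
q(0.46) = -0.08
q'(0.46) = -0.00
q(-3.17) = -0.08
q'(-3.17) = 0.00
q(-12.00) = -0.08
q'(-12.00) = 0.00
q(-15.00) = -0.08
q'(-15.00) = 0.00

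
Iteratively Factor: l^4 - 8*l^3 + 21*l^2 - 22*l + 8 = (l - 1)*(l^3 - 7*l^2 + 14*l - 8) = (l - 4)*(l - 1)*(l^2 - 3*l + 2) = (l - 4)*(l - 1)^2*(l - 2)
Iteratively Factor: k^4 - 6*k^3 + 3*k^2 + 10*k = (k - 2)*(k^3 - 4*k^2 - 5*k) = (k - 5)*(k - 2)*(k^2 + k) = k*(k - 5)*(k - 2)*(k + 1)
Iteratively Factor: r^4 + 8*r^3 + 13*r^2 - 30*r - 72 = (r + 3)*(r^3 + 5*r^2 - 2*r - 24) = (r + 3)^2*(r^2 + 2*r - 8) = (r + 3)^2*(r + 4)*(r - 2)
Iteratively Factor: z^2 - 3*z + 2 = (z - 1)*(z - 2)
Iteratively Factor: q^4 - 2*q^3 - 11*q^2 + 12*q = (q - 4)*(q^3 + 2*q^2 - 3*q) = (q - 4)*(q + 3)*(q^2 - q) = q*(q - 4)*(q + 3)*(q - 1)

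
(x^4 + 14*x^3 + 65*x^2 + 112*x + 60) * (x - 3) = x^5 + 11*x^4 + 23*x^3 - 83*x^2 - 276*x - 180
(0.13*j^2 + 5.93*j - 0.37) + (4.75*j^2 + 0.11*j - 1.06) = 4.88*j^2 + 6.04*j - 1.43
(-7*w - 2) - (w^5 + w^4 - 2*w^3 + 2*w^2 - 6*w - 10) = -w^5 - w^4 + 2*w^3 - 2*w^2 - w + 8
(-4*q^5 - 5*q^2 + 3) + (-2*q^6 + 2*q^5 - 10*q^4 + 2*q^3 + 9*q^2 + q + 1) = -2*q^6 - 2*q^5 - 10*q^4 + 2*q^3 + 4*q^2 + q + 4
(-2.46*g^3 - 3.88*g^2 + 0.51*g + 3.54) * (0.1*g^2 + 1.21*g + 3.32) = -0.246*g^5 - 3.3646*g^4 - 12.811*g^3 - 11.9105*g^2 + 5.9766*g + 11.7528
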